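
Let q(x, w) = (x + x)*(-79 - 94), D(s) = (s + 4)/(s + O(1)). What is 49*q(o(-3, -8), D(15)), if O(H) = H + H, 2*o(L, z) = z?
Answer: 67816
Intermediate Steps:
o(L, z) = z/2
O(H) = 2*H
D(s) = (4 + s)/(2 + s) (D(s) = (s + 4)/(s + 2*1) = (4 + s)/(s + 2) = (4 + s)/(2 + s))
q(x, w) = -346*x (q(x, w) = (2*x)*(-173) = -346*x)
49*q(o(-3, -8), D(15)) = 49*(-173*(-8)) = 49*(-346*(-4)) = 49*1384 = 67816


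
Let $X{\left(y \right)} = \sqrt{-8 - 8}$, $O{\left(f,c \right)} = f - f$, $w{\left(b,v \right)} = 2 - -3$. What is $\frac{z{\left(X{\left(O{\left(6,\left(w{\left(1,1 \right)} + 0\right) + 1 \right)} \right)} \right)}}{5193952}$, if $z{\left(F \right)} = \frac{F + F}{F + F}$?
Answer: $\frac{1}{5193952} \approx 1.9253 \cdot 10^{-7}$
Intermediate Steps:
$w{\left(b,v \right)} = 5$ ($w{\left(b,v \right)} = 2 + 3 = 5$)
$O{\left(f,c \right)} = 0$
$X{\left(y \right)} = 4 i$ ($X{\left(y \right)} = \sqrt{-16} = 4 i$)
$z{\left(F \right)} = 1$ ($z{\left(F \right)} = \frac{2 F}{2 F} = 2 F \frac{1}{2 F} = 1$)
$\frac{z{\left(X{\left(O{\left(6,\left(w{\left(1,1 \right)} + 0\right) + 1 \right)} \right)} \right)}}{5193952} = 1 \cdot \frac{1}{5193952} = \frac{1}{5193952}$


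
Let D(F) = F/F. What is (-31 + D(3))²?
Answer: 900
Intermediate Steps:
D(F) = 1
(-31 + D(3))² = (-31 + 1)² = (-30)² = 900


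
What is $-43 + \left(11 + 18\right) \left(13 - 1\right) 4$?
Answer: $1349$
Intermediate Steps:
$-43 + \left(11 + 18\right) \left(13 - 1\right) 4 = -43 + 29 \cdot 12 \cdot 4 = -43 + 348 \cdot 4 = -43 + 1392 = 1349$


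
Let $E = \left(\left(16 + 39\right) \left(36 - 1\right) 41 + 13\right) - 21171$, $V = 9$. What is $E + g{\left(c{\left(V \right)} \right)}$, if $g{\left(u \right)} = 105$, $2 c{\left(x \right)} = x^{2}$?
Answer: $57872$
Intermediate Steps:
$c{\left(x \right)} = \frac{x^{2}}{2}$
$E = 57767$ ($E = \left(55 \cdot 35 \cdot 41 + 13\right) - 21171 = \left(1925 \cdot 41 + 13\right) - 21171 = \left(78925 + 13\right) - 21171 = 78938 - 21171 = 57767$)
$E + g{\left(c{\left(V \right)} \right)} = 57767 + 105 = 57872$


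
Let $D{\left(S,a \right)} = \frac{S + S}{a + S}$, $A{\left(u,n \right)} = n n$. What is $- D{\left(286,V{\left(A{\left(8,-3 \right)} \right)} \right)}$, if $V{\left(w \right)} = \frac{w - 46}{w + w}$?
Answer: $- \frac{10296}{5111} \approx -2.0145$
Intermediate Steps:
$A{\left(u,n \right)} = n^{2}$
$V{\left(w \right)} = \frac{-46 + w}{2 w}$
$D{\left(S,a \right)} = \frac{2 S}{S + a}$
$- D{\left(286,V{\left(A{\left(8,-3 \right)} \right)} \right)} = - \frac{2 \cdot 286}{286 + \frac{-46 + \left(-3\right)^{2}}{2 \left(-3\right)^{2}}} = - \frac{2 \cdot 286}{286 + \frac{-46 + 9}{2 \cdot 9}} = - \frac{2 \cdot 286}{286 + \frac{1}{2} \cdot \frac{1}{9} \left(-37\right)} = - \frac{2 \cdot 286}{286 - \frac{37}{18}} = - \frac{2 \cdot 286}{\frac{5111}{18}} = - \frac{2 \cdot 286 \cdot 18}{5111} = \left(-1\right) \frac{10296}{5111} = - \frac{10296}{5111}$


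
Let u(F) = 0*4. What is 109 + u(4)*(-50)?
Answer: 109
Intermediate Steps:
u(F) = 0
109 + u(4)*(-50) = 109 + 0*(-50) = 109 + 0 = 109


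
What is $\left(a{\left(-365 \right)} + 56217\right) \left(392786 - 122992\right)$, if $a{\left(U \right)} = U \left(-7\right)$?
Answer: $15856332968$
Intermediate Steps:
$a{\left(U \right)} = - 7 U$
$\left(a{\left(-365 \right)} + 56217\right) \left(392786 - 122992\right) = \left(\left(-7\right) \left(-365\right) + 56217\right) \left(392786 - 122992\right) = \left(2555 + 56217\right) 269794 = 58772 \cdot 269794 = 15856332968$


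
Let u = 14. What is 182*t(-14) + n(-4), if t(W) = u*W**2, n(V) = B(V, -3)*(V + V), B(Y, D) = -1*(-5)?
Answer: 499368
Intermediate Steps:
B(Y, D) = 5
n(V) = 10*V (n(V) = 5*(V + V) = 5*(2*V) = 10*V)
t(W) = 14*W**2
182*t(-14) + n(-4) = 182*(14*(-14)**2) + 10*(-4) = 182*(14*196) - 40 = 182*2744 - 40 = 499408 - 40 = 499368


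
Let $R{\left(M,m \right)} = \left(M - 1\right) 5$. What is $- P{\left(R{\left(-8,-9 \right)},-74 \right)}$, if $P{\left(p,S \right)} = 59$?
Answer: $-59$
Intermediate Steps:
$R{\left(M,m \right)} = -5 + 5 M$ ($R{\left(M,m \right)} = \left(-1 + M\right) 5 = -5 + 5 M$)
$- P{\left(R{\left(-8,-9 \right)},-74 \right)} = \left(-1\right) 59 = -59$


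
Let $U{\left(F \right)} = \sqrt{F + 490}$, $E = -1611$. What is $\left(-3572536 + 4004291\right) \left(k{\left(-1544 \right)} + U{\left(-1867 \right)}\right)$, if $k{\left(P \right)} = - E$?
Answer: $695557305 + 3885795 i \sqrt{17} \approx 6.9556 \cdot 10^{8} + 1.6022 \cdot 10^{7} i$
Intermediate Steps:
$k{\left(P \right)} = 1611$ ($k{\left(P \right)} = \left(-1\right) \left(-1611\right) = 1611$)
$U{\left(F \right)} = \sqrt{490 + F}$
$\left(-3572536 + 4004291\right) \left(k{\left(-1544 \right)} + U{\left(-1867 \right)}\right) = \left(-3572536 + 4004291\right) \left(1611 + \sqrt{490 - 1867}\right) = 431755 \left(1611 + \sqrt{-1377}\right) = 431755 \left(1611 + 9 i \sqrt{17}\right) = 695557305 + 3885795 i \sqrt{17}$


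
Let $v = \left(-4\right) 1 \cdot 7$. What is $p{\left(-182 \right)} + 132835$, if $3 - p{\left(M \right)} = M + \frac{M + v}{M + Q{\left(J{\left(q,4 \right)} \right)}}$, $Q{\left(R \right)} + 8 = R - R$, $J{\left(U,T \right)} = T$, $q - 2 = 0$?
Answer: $\frac{2527359}{19} \approx 1.3302 \cdot 10^{5}$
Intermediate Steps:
$q = 2$ ($q = 2 + 0 = 2$)
$Q{\left(R \right)} = -8$ ($Q{\left(R \right)} = -8 + \left(R - R\right) = -8 + 0 = -8$)
$v = -28$ ($v = \left(-4\right) 7 = -28$)
$p{\left(M \right)} = 3 - M - \frac{-28 + M}{-8 + M}$ ($p{\left(M \right)} = 3 - \left(M + \frac{M - 28}{M - 8}\right) = 3 - \left(M + \frac{-28 + M}{-8 + M}\right) = 3 - M - \frac{-28 + M}{-8 + M}$)
$p{\left(-182 \right)} + 132835 = \frac{4 - \left(-182\right)^{2} + 10 \left(-182\right)}{-8 - 182} + 132835 = \frac{4 - 33124 - 1820}{-190} + 132835 = - \frac{4 - 33124 - 1820}{190} + 132835 = \left(- \frac{1}{190}\right) \left(-34940\right) + 132835 = \frac{3494}{19} + 132835 = \frac{2527359}{19}$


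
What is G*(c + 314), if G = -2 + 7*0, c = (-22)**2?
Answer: -1596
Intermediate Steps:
c = 484
G = -2 (G = -2 + 0 = -2)
G*(c + 314) = -2*(484 + 314) = -2*798 = -1596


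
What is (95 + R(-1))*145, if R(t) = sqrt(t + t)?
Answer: 13775 + 145*I*sqrt(2) ≈ 13775.0 + 205.06*I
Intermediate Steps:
R(t) = sqrt(2)*sqrt(t) (R(t) = sqrt(2*t) = sqrt(2)*sqrt(t))
(95 + R(-1))*145 = (95 + sqrt(2)*sqrt(-1))*145 = (95 + sqrt(2)*I)*145 = (95 + I*sqrt(2))*145 = 13775 + 145*I*sqrt(2)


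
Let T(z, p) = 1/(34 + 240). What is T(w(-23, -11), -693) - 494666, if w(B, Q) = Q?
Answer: -135538483/274 ≈ -4.9467e+5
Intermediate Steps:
T(z, p) = 1/274
T(w(-23, -11), -693) - 494666 = 1/274 - 494666 = -135538483/274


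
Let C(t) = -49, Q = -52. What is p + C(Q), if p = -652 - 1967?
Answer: -2668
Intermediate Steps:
p = -2619
p + C(Q) = -2619 - 49 = -2668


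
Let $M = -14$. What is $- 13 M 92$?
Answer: $16744$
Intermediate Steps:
$- 13 M 92 = \left(-13\right) \left(-14\right) 92 = 182 \cdot 92 = 16744$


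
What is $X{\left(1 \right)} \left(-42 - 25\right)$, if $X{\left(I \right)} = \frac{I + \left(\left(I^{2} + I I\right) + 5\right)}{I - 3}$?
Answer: $268$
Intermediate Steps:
$X{\left(I \right)} = \frac{5 + I + 2 I^{2}}{-3 + I}$ ($X{\left(I \right)} = \frac{I + \left(\left(I^{2} + I^{2}\right) + 5\right)}{-3 + I} = \frac{I + \left(2 I^{2} + 5\right)}{-3 + I} = \frac{I + \left(5 + 2 I^{2}\right)}{-3 + I} = \frac{5 + I + 2 I^{2}}{-3 + I}$)
$X{\left(1 \right)} \left(-42 - 25\right) = \frac{5 + 1 + 2 \cdot 1^{2}}{-3 + 1} \left(-42 - 25\right) = \frac{5 + 1 + 2 \cdot 1}{-2} \left(-67\right) = - \frac{5 + 1 + 2}{2} \left(-67\right) = \left(- \frac{1}{2}\right) 8 \left(-67\right) = \left(-4\right) \left(-67\right) = 268$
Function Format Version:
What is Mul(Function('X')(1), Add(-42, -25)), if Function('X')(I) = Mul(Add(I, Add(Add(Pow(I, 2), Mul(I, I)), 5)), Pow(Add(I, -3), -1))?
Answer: 268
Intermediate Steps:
Function('X')(I) = Mul(Pow(Add(-3, I), -1), Add(5, I, Mul(2, Pow(I, 2)))) (Function('X')(I) = Mul(Add(I, Add(Add(Pow(I, 2), Pow(I, 2)), 5)), Pow(Add(-3, I), -1)) = Mul(Add(I, Add(Mul(2, Pow(I, 2)), 5)), Pow(Add(-3, I), -1)) = Mul(Add(I, Add(5, Mul(2, Pow(I, 2)))), Pow(Add(-3, I), -1)) = Mul(Add(5, I, Mul(2, Pow(I, 2))), Pow(Add(-3, I), -1)) = Mul(Pow(Add(-3, I), -1), Add(5, I, Mul(2, Pow(I, 2)))))
Mul(Function('X')(1), Add(-42, -25)) = Mul(Mul(Pow(Add(-3, 1), -1), Add(5, 1, Mul(2, Pow(1, 2)))), Add(-42, -25)) = Mul(Mul(Pow(-2, -1), Add(5, 1, Mul(2, 1))), -67) = Mul(Mul(Rational(-1, 2), Add(5, 1, 2)), -67) = Mul(Mul(Rational(-1, 2), 8), -67) = Mul(-4, -67) = 268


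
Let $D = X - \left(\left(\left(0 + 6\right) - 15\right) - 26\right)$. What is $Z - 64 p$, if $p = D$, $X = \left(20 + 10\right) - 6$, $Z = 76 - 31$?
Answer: $-3731$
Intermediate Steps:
$Z = 45$
$X = 24$ ($X = 30 - 6 = 24$)
$D = 59$ ($D = 24 - \left(\left(\left(0 + 6\right) - 15\right) - 26\right) = 24 - \left(\left(6 - 15\right) - 26\right) = 24 - \left(-9 - 26\right) = 24 - -35 = 24 + 35 = 59$)
$p = 59$
$Z - 64 p = 45 - 3776 = -3731$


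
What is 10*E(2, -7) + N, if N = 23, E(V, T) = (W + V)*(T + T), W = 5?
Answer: -957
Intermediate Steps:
E(V, T) = 2*T*(5 + V) (E(V, T) = (5 + V)*(T + T) = (5 + V)*(2*T) = 2*T*(5 + V))
10*E(2, -7) + N = 10*(2*(-7)*(5 + 2)) + 23 = 10*(2*(-7)*7) + 23 = 10*(-98) + 23 = -980 + 23 = -957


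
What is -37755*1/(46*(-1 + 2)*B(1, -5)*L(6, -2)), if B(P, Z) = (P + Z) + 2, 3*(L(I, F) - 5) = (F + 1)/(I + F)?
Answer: 113265/1357 ≈ 83.467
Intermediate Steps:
L(I, F) = 5 + (1 + F)/(3*(F + I)) (L(I, F) = 5 + ((F + 1)/(I + F))/3 = 5 + ((1 + F)/(F + I))/3 = 5 + (1 + F)/(3*(F + I)))
B(P, Z) = 2 + P + Z
-37755*1/(46*(-1 + 2)*B(1, -5)*L(6, -2)) = -37755*3*(-2 + 6)/(46*(-1 + 2)*(1 + 15*6 + 16*(-2))*(2 + 1 - 5)) = -37755*(-3/(23*(1 + 90 - 32))) = -37755/(-2*(1/3)*(1/4)*59*46) = -37755/(-2*59/12*46) = -37755/((-59/6*46)) = -37755/(-1357/3) = -37755*(-3/1357) = 113265/1357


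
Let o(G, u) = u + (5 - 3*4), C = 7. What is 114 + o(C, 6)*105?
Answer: 9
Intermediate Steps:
o(G, u) = -7 + u (o(G, u) = u + (5 - 12) = u - 7 = -7 + u)
114 + o(C, 6)*105 = 114 + (-7 + 6)*105 = 114 - 1*105 = 114 - 105 = 9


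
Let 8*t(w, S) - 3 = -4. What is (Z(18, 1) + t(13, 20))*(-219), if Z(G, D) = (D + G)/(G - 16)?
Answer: -16425/8 ≈ -2053.1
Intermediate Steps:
t(w, S) = -⅛ (t(w, S) = 3/8 + (⅛)*(-4) = 3/8 - ½ = -⅛)
Z(G, D) = (D + G)/(-16 + G)
(Z(18, 1) + t(13, 20))*(-219) = ((1 + 18)/(-16 + 18) - ⅛)*(-219) = (19/2 - ⅛)*(-219) = (75/8)*(-219) = -16425/8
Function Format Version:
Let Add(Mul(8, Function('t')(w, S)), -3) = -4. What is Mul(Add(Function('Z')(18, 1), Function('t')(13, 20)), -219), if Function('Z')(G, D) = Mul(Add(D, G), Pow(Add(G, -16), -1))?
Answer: Rational(-16425, 8) ≈ -2053.1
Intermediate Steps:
Function('t')(w, S) = Rational(-1, 8) (Function('t')(w, S) = Add(Rational(3, 8), Mul(Rational(1, 8), -4)) = Add(Rational(3, 8), Rational(-1, 2)) = Rational(-1, 8))
Function('Z')(G, D) = Mul(Pow(Add(-16, G), -1), Add(D, G)) (Function('Z')(G, D) = Mul(Add(D, G), Pow(Add(-16, G), -1)) = Mul(Pow(Add(-16, G), -1), Add(D, G)))
Mul(Add(Function('Z')(18, 1), Function('t')(13, 20)), -219) = Mul(Add(Mul(Pow(Add(-16, 18), -1), Add(1, 18)), Rational(-1, 8)), -219) = Mul(Add(Mul(Pow(2, -1), 19), Rational(-1, 8)), -219) = Mul(Add(Mul(Rational(1, 2), 19), Rational(-1, 8)), -219) = Mul(Add(Rational(19, 2), Rational(-1, 8)), -219) = Mul(Rational(75, 8), -219) = Rational(-16425, 8)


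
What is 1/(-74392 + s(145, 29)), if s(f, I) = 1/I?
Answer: -29/2157367 ≈ -1.3442e-5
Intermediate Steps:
1/(-74392 + s(145, 29)) = 1/(-74392 + 1/29) = 1/(-2157367/29) = -29/2157367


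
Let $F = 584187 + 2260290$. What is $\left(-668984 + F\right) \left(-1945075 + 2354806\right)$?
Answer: $891366922383$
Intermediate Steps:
$F = 2844477$
$\left(-668984 + F\right) \left(-1945075 + 2354806\right) = \left(-668984 + 2844477\right) \left(-1945075 + 2354806\right) = 2175493 \cdot 409731 = 891366922383$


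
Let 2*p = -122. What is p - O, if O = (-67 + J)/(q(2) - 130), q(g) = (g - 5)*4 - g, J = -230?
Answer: -1009/16 ≈ -63.063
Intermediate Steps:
q(g) = -20 + 3*g (q(g) = (-5 + g)*4 - g = (-20 + 4*g) - g = -20 + 3*g)
p = -61 (p = (½)*(-122) = -61)
O = 33/16 (O = (-67 - 230)/((-20 + 3*2) - 130) = -297/((-20 + 6) - 130) = -297/(-14 - 130) = -297/(-144) = -297*(-1/144) = 33/16 ≈ 2.0625)
p - O = -61 - 1*33/16 = -61 - 33/16 = -1009/16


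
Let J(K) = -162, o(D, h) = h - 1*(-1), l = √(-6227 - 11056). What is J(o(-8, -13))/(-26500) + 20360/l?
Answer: 81/13250 - 20360*I*√17283/17283 ≈ 0.0061132 - 154.87*I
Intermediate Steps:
l = I*√17283 (l = √(-17283) = I*√17283 ≈ 131.46*I)
o(D, h) = 1 + h (o(D, h) = h + 1 = 1 + h)
J(o(-8, -13))/(-26500) + 20360/l = -162/(-26500) + 20360/((I*√17283)) = -162*(-1/26500) + 20360*(-I*√17283/17283) = 81/13250 - 20360*I*√17283/17283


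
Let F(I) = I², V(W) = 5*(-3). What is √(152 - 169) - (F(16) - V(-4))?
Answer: -271 + I*√17 ≈ -271.0 + 4.1231*I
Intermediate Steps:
V(W) = -15
√(152 - 169) - (F(16) - V(-4)) = √(152 - 169) - (16² - 1*(-15)) = √(-17) - (256 + 15) = I*√17 - 1*271 = I*√17 - 271 = -271 + I*√17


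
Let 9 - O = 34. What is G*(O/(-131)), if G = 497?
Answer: 12425/131 ≈ 94.847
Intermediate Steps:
O = -25 (O = 9 - 1*34 = 9 - 34 = -25)
G*(O/(-131)) = 497*(-25/(-131)) = 497*(-25*(-1/131)) = 497*(25/131) = 12425/131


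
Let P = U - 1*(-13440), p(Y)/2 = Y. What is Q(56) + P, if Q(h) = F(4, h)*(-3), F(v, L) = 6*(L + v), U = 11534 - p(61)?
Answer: 23772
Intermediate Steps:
p(Y) = 2*Y
U = 11412 (U = 11534 - 2*61 = 11534 - 1*122 = 11534 - 122 = 11412)
P = 24852 (P = 11412 - 1*(-13440) = 11412 + 13440 = 24852)
F(v, L) = 6*L + 6*v
Q(h) = -72 - 18*h (Q(h) = (6*h + 6*4)*(-3) = (6*h + 24)*(-3) = (24 + 6*h)*(-3) = -72 - 18*h)
Q(56) + P = (-72 - 18*56) + 24852 = (-72 - 1008) + 24852 = -1080 + 24852 = 23772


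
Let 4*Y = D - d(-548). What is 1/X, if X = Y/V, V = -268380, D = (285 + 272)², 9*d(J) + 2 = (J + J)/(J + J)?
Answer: -4830840/1396121 ≈ -3.4602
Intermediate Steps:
d(J) = -⅑ (d(J) = -2/9 + ((J + J)/(J + J))/9 = -2/9 + ((2*J)/((2*J)))/9 = -2/9 + ((2*J)*(1/(2*J)))/9 = -2/9 + (⅑)*1 = -2/9 + ⅑ = -⅑)
D = 310249 (D = 557² = 310249)
Y = 1396121/18 (Y = (310249 - 1*(-⅑))/4 = (310249 + ⅑)/4 = (¼)*(2792242/9) = 1396121/18 ≈ 77562.)
X = -1396121/4830840 (X = (1396121/18)/(-268380) = (1396121/18)*(-1/268380) = -1396121/4830840 ≈ -0.28900)
1/X = 1/(-1396121/4830840) = -4830840/1396121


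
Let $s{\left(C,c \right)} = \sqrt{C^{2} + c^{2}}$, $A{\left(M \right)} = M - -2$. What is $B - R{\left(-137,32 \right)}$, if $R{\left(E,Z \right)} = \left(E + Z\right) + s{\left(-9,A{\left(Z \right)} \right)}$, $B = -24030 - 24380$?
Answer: $-48305 - \sqrt{1237} \approx -48340.0$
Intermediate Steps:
$B = -48410$ ($B = -24030 - 24380 = -48410$)
$A{\left(M \right)} = 2 + M$ ($A{\left(M \right)} = M + 2 = 2 + M$)
$R{\left(E,Z \right)} = E + Z + \sqrt{81 + \left(2 + Z\right)^{2}}$ ($R{\left(E,Z \right)} = \left(E + Z\right) + \sqrt{\left(-9\right)^{2} + \left(2 + Z\right)^{2}} = \left(E + Z\right) + \sqrt{81 + \left(2 + Z\right)^{2}} = E + Z + \sqrt{81 + \left(2 + Z\right)^{2}}$)
$B - R{\left(-137,32 \right)} = -48410 - \left(-137 + 32 + \sqrt{81 + \left(2 + 32\right)^{2}}\right) = -48410 - \left(-137 + 32 + \sqrt{81 + 34^{2}}\right) = -48410 - \left(-137 + 32 + \sqrt{81 + 1156}\right) = -48410 - \left(-137 + 32 + \sqrt{1237}\right) = -48410 - \left(-105 + \sqrt{1237}\right) = -48410 + \left(105 - \sqrt{1237}\right) = -48305 - \sqrt{1237}$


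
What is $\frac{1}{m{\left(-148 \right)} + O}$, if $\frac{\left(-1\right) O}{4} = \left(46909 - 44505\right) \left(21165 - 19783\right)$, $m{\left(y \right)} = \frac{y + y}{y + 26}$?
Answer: $- \frac{61}{810647884} \approx -7.5248 \cdot 10^{-8}$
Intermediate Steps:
$m{\left(y \right)} = \frac{2 y}{26 + y}$
$O = -13289312$ ($O = - 4 \left(46909 - 44505\right) \left(21165 - 19783\right) = - 4 \cdot 2404 \cdot 1382 = \left(-4\right) 3322328 = -13289312$)
$\frac{1}{m{\left(-148 \right)} + O} = \frac{1}{2 \left(-148\right) \frac{1}{26 - 148} - 13289312} = \frac{1}{2 \left(-148\right) \frac{1}{-122} - 13289312} = \frac{1}{2 \left(-148\right) \left(- \frac{1}{122}\right) - 13289312} = \frac{1}{\frac{148}{61} - 13289312} = \frac{1}{- \frac{810647884}{61}} = - \frac{61}{810647884}$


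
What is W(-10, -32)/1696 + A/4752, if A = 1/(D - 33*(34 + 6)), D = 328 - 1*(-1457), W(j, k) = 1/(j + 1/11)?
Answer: -1507601/25530642720 ≈ -5.9051e-5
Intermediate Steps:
W(j, k) = 1/(1/11 + j) (W(j, k) = 1/(j + 1/11) = 1/(1/11 + j))
D = 1785 (D = 328 + 1457 = 1785)
A = 1/465 (A = 1/(1785 - 33*(34 + 6)) = 1/(1785 - 33*40) = 1/(1785 - 1320) = 1/465 ≈ 0.0021505)
W(-10, -32)/1696 + A/4752 = (11/(1 + 11*(-10)))/1696 + (1/465)/4752 = (11/(1 - 110))*(1/1696) + (1/465)*(1/4752) = (11/(-109))*(1/1696) + 1/2209680 = (11*(-1/109))*(1/1696) + 1/2209680 = -11/109*1/1696 + 1/2209680 = -11/184864 + 1/2209680 = -1507601/25530642720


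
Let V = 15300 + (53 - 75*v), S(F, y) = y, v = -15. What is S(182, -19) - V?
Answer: -16497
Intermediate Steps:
V = 16478 (V = 15300 + (53 - 75*(-15)) = 15300 + (53 + 1125) = 15300 + 1178 = 16478)
S(182, -19) - V = -19 - 1*16478 = -19 - 16478 = -16497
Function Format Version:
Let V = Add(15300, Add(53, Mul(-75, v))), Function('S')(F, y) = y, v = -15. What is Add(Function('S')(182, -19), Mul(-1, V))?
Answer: -16497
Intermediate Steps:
V = 16478 (V = Add(15300, Add(53, Mul(-75, -15))) = Add(15300, Add(53, 1125)) = Add(15300, 1178) = 16478)
Add(Function('S')(182, -19), Mul(-1, V)) = Add(-19, Mul(-1, 16478)) = Add(-19, -16478) = -16497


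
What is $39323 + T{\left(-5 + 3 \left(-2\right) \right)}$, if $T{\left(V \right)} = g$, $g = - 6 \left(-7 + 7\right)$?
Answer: $39323$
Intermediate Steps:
$g = 0$ ($g = \left(-6\right) 0 = 0$)
$T{\left(V \right)} = 0$
$39323 + T{\left(-5 + 3 \left(-2\right) \right)} = 39323 + 0 = 39323$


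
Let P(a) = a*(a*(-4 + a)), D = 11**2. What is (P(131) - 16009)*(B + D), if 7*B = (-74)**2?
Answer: 13679418474/7 ≈ 1.9542e+9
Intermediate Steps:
D = 121
P(a) = a**2*(-4 + a)
B = 5476/7 (B = (1/7)*(-74)**2 = (1/7)*5476 = 5476/7 ≈ 782.29)
(P(131) - 16009)*(B + D) = (131**2*(-4 + 131) - 16009)*(5476/7 + 121) = (17161*127 - 16009)*(6323/7) = (2179447 - 16009)*(6323/7) = 2163438*(6323/7) = 13679418474/7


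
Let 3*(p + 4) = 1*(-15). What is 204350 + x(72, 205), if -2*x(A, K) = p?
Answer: 408709/2 ≈ 2.0435e+5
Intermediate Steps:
p = -9 (p = -4 + (1*(-15))/3 = -4 + (⅓)*(-15) = -4 - 5 = -9)
x(A, K) = 9/2 (x(A, K) = -½*(-9) = 9/2)
204350 + x(72, 205) = 204350 + 9/2 = 408709/2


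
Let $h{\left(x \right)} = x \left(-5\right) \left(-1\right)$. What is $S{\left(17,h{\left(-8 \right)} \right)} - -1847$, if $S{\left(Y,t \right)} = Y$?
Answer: $1864$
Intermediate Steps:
$h{\left(x \right)} = 5 x$ ($h{\left(x \right)} = - 5 x \left(-1\right) = 5 x$)
$S{\left(17,h{\left(-8 \right)} \right)} - -1847 = 17 - -1847 = 17 + 1847 = 1864$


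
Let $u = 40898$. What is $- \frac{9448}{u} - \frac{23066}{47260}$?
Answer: $- \frac{347466437}{483209870} \approx -0.71908$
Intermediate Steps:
$- \frac{9448}{u} - \frac{23066}{47260} = - \frac{9448}{40898} - \frac{23066}{47260} = \left(-9448\right) \frac{1}{40898} - \frac{11533}{23630} = - \frac{4724}{20449} - \frac{11533}{23630} = - \frac{347466437}{483209870}$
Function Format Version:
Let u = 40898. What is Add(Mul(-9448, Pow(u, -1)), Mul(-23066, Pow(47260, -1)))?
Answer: Rational(-347466437, 483209870) ≈ -0.71908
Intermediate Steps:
Add(Mul(-9448, Pow(u, -1)), Mul(-23066, Pow(47260, -1))) = Add(Mul(-9448, Pow(40898, -1)), Mul(-23066, Pow(47260, -1))) = Add(Mul(-9448, Rational(1, 40898)), Mul(-23066, Rational(1, 47260))) = Add(Rational(-4724, 20449), Rational(-11533, 23630)) = Rational(-347466437, 483209870)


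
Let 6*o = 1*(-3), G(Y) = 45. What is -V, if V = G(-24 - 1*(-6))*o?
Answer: 45/2 ≈ 22.500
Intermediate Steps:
o = -1/2 (o = (1*(-3))/6 = (1/6)*(-3) = -1/2 ≈ -0.50000)
V = -45/2 (V = 45*(-1/2) = -45/2 ≈ -22.500)
-V = -1*(-45/2) = 45/2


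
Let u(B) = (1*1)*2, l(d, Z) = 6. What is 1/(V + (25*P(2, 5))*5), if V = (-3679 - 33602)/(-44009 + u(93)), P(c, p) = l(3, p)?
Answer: 14669/11014177 ≈ 0.0013318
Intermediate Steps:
P(c, p) = 6
u(B) = 2 (u(B) = 1*2 = 2)
V = 12427/14669 (V = (-3679 - 33602)/(-44009 + 2) = -37281/(-44007) = -37281*(-1/44007) = 12427/14669 ≈ 0.84716)
1/(V + (25*P(2, 5))*5) = 1/(12427/14669 + (25*6)*5) = 1/(12427/14669 + 150*5) = 1/(12427/14669 + 750) = 1/(11014177/14669) = 14669/11014177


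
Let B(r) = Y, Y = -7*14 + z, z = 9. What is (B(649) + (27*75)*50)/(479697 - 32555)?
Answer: 101161/447142 ≈ 0.22624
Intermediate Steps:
Y = -89 (Y = -7*14 + 9 = -98 + 9 = -89)
B(r) = -89
(B(649) + (27*75)*50)/(479697 - 32555) = (-89 + (27*75)*50)/(479697 - 32555) = (-89 + 2025*50)/447142 = (-89 + 101250)*(1/447142) = 101161*(1/447142) = 101161/447142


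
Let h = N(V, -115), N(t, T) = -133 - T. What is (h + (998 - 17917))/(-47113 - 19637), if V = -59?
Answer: 16937/66750 ≈ 0.25374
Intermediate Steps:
h = -18 (h = -133 - 1*(-115) = -133 + 115 = -18)
(h + (998 - 17917))/(-47113 - 19637) = (-18 + (998 - 17917))/(-47113 - 19637) = (-18 - 16919)/(-66750) = -16937*(-1/66750) = 16937/66750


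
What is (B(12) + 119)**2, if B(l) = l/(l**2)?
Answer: 2042041/144 ≈ 14181.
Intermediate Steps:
B(l) = 1/l (B(l) = l/l**2 = 1/l)
(B(12) + 119)**2 = (1/12 + 119)**2 = (1429/12)**2 = 2042041/144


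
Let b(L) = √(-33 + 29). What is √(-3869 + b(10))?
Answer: √(-3869 + 2*I) ≈ 0.0161 + 62.201*I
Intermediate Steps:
b(L) = 2*I (b(L) = √(-4) = 2*I)
√(-3869 + b(10)) = √(-3869 + 2*I)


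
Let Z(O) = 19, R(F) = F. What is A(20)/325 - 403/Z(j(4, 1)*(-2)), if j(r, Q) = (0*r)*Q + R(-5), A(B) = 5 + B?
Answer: -5220/247 ≈ -21.134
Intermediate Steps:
j(r, Q) = -5 (j(r, Q) = (0*r)*Q - 5 = 0*Q - 5 = 0 - 5 = -5)
A(20)/325 - 403/Z(j(4, 1)*(-2)) = (5 + 20)/325 - 403/19 = 25*(1/325) - 403*1/19 = 1/13 - 403/19 = -5220/247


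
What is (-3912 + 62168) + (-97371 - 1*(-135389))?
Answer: 96274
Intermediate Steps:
(-3912 + 62168) + (-97371 - 1*(-135389)) = 58256 + (-97371 + 135389) = 58256 + 38018 = 96274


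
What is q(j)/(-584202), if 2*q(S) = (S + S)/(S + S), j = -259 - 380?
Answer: -1/1168404 ≈ -8.5587e-7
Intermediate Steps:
j = -639
q(S) = ½ (q(S) = ((S + S)/(S + S))/2 = ((2*S)/((2*S)))/2 = ((2*S)*(1/(2*S)))/2 = (½)*1 = ½)
q(j)/(-584202) = (½)/(-584202) = (½)*(-1/584202) = -1/1168404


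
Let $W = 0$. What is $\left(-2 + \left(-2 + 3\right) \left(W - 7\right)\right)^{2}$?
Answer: $81$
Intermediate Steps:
$\left(-2 + \left(-2 + 3\right) \left(W - 7\right)\right)^{2} = \left(-2 + \left(-2 + 3\right) \left(0 - 7\right)\right)^{2} = \left(-2 + 1 \left(-7\right)\right)^{2} = \left(-2 - 7\right)^{2} = \left(-9\right)^{2} = 81$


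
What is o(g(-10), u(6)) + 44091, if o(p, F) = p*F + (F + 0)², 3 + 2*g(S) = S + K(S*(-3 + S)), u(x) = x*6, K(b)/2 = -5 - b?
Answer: 40293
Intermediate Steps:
K(b) = -10 - 2*b (K(b) = 2*(-5 - b) = -10 - 2*b)
u(x) = 6*x
g(S) = -13/2 + S/2 - S*(-3 + S) (g(S) = -3/2 + (S + (-10 - 2*S*(-3 + S)))/2 = -3/2 + (-10 + S - 2*S*(-3 + S))/2 = -3/2 + (-5 + S/2 - S*(-3 + S)) = -13/2 + S/2 - S*(-3 + S))
o(p, F) = F² + F*p (o(p, F) = F*p + F² = F² + F*p)
o(g(-10), u(6)) + 44091 = (6*6)*(6*6 + (-13/2 + (½)*(-10) - 1*(-10)*(-3 - 10))) + 44091 = 36*(36 + (-13/2 - 5 - 1*(-10)*(-13))) + 44091 = 36*(36 + (-13/2 - 5 - 130)) + 44091 = 36*(36 - 283/2) + 44091 = 36*(-211/2) + 44091 = -3798 + 44091 = 40293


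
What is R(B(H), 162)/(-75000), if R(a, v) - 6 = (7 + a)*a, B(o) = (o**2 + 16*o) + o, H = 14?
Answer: -319/125 ≈ -2.5520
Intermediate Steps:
B(o) = o**2 + 17*o
R(a, v) = 6 + a*(7 + a) (R(a, v) = 6 + (7 + a)*a = 6 + a*(7 + a))
R(B(H), 162)/(-75000) = (6 + (14*(17 + 14))**2 + 7*(14*(17 + 14)))/(-75000) = (6 + (14*31)**2 + 7*(14*31))*(-1/75000) = (6 + 434**2 + 7*434)*(-1/75000) = (6 + 188356 + 3038)*(-1/75000) = 191400*(-1/75000) = -319/125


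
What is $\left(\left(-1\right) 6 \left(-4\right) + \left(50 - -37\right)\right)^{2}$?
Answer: $12321$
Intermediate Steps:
$\left(\left(-1\right) 6 \left(-4\right) + \left(50 - -37\right)\right)^{2} = \left(\left(-6\right) \left(-4\right) + \left(50 + 37\right)\right)^{2} = \left(24 + 87\right)^{2} = 111^{2} = 12321$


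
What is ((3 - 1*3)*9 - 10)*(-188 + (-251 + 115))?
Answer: 3240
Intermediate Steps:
((3 - 1*3)*9 - 10)*(-188 + (-251 + 115)) = ((3 - 3)*9 - 10)*(-188 - 136) = (0*9 - 10)*(-324) = (0 - 10)*(-324) = -10*(-324) = 3240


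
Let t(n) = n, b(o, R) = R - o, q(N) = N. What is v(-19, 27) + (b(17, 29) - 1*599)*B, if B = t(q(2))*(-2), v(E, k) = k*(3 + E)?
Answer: 1916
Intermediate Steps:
B = -4 (B = 2*(-2) = -4)
v(-19, 27) + (b(17, 29) - 1*599)*B = 27*(3 - 19) + ((29 - 1*17) - 1*599)*(-4) = 27*(-16) + ((29 - 17) - 599)*(-4) = -432 + (12 - 599)*(-4) = -432 - 587*(-4) = -432 + 2348 = 1916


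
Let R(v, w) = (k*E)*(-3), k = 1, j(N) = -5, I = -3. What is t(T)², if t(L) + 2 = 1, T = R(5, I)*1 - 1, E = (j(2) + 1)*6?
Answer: 1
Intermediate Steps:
E = -24 (E = (-5 + 1)*6 = -4*6 = -24)
R(v, w) = 72 (R(v, w) = (1*(-24))*(-3) = -24*(-3) = 72)
T = 71 (T = 72*1 - 1 = 72 - 1 = 71)
t(L) = -1 (t(L) = -2 + 1 = -1)
t(T)² = (-1)² = 1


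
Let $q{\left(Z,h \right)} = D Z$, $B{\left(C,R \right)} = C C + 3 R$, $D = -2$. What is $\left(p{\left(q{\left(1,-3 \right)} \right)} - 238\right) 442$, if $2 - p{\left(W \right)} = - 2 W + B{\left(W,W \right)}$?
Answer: $-105196$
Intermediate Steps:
$B{\left(C,R \right)} = C^{2} + 3 R$
$q{\left(Z,h \right)} = - 2 Z$
$p{\left(W \right)} = 2 - W - W^{2}$ ($p{\left(W \right)} = 2 - \left(- 2 W + \left(W^{2} + 3 W\right)\right) = 2 - \left(W + W^{2}\right) = 2 - W - W^{2}$)
$\left(p{\left(q{\left(1,-3 \right)} \right)} - 238\right) 442 = \left(\left(2 - \left(-2\right) 1 - \left(\left(-2\right) 1\right)^{2}\right) - 238\right) 442 = \left(\left(2 - -2 - \left(-2\right)^{2}\right) - 238\right) 442 = \left(\left(2 + 2 - 4\right) - 238\right) 442 = \left(0 - 238\right) 442 = \left(-238\right) 442 = -105196$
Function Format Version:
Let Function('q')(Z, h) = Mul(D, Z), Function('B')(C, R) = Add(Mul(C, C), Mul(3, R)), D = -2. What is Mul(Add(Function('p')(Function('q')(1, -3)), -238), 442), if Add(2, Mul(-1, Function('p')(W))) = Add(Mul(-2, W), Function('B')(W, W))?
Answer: -105196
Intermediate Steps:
Function('B')(C, R) = Add(Pow(C, 2), Mul(3, R))
Function('q')(Z, h) = Mul(-2, Z)
Function('p')(W) = Add(2, Mul(-1, W), Mul(-1, Pow(W, 2))) (Function('p')(W) = Add(2, Mul(-1, Add(Mul(-2, W), Add(Pow(W, 2), Mul(3, W))))) = Add(2, Mul(-1, Add(W, Pow(W, 2)))) = Add(2, Add(Mul(-1, W), Mul(-1, Pow(W, 2)))) = Add(2, Mul(-1, W), Mul(-1, Pow(W, 2))))
Mul(Add(Function('p')(Function('q')(1, -3)), -238), 442) = Mul(Add(Add(2, Mul(-1, Mul(-2, 1)), Mul(-1, Pow(Mul(-2, 1), 2))), -238), 442) = Mul(Add(Add(2, Mul(-1, -2), Mul(-1, Pow(-2, 2))), -238), 442) = Mul(Add(Add(2, 2, Mul(-1, 4)), -238), 442) = Mul(Add(Add(2, 2, -4), -238), 442) = Mul(Add(0, -238), 442) = Mul(-238, 442) = -105196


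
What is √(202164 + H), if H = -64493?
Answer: √137671 ≈ 371.04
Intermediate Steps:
√(202164 + H) = √(202164 - 64493) = √137671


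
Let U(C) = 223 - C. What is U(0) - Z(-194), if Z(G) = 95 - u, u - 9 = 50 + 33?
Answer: 220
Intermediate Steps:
u = 92 (u = 9 + (50 + 33) = 9 + 83 = 92)
Z(G) = 3 (Z(G) = 95 - 1*92 = 95 - 92 = 3)
U(0) - Z(-194) = (223 - 1*0) - 1*3 = (223 + 0) - 3 = 223 - 3 = 220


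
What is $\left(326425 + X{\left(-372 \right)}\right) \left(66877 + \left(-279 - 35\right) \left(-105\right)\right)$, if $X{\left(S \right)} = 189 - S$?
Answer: $32648571142$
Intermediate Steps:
$\left(326425 + X{\left(-372 \right)}\right) \left(66877 + \left(-279 - 35\right) \left(-105\right)\right) = \left(326425 + \left(189 - -372\right)\right) \left(66877 + \left(-279 - 35\right) \left(-105\right)\right) = \left(326425 + \left(189 + 372\right)\right) \left(66877 - -32970\right) = \left(326425 + 561\right) \left(66877 + 32970\right) = 326986 \cdot 99847 = 32648571142$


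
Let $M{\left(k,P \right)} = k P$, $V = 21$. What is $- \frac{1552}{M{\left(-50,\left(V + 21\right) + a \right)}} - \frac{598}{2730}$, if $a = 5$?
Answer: $\frac{10891}{24675} \approx 0.44138$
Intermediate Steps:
$M{\left(k,P \right)} = P k$
$- \frac{1552}{M{\left(-50,\left(V + 21\right) + a \right)}} - \frac{598}{2730} = - \frac{1552}{\left(\left(21 + 21\right) + 5\right) \left(-50\right)} - \frac{598}{2730} = - \frac{1552}{\left(42 + 5\right) \left(-50\right)} - \frac{23}{105} = - \frac{1552}{47 \left(-50\right)} - \frac{23}{105} = - \frac{1552}{-2350} - \frac{23}{105} = \left(-1552\right) \left(- \frac{1}{2350}\right) - \frac{23}{105} = \frac{776}{1175} - \frac{23}{105} = \frac{10891}{24675}$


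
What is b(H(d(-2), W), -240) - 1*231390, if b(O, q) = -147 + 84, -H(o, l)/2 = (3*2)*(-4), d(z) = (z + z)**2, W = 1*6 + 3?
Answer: -231453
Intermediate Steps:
W = 9 (W = 6 + 3 = 9)
d(z) = 4*z**2 (d(z) = (2*z)**2 = 4*z**2)
H(o, l) = 48 (H(o, l) = -2*3*2*(-4) = -12*(-4) = -2*(-24) = 48)
b(O, q) = -63
b(H(d(-2), W), -240) - 1*231390 = -63 - 1*231390 = -63 - 231390 = -231453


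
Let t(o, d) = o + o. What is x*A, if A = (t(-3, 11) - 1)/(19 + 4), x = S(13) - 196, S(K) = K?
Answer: 1281/23 ≈ 55.696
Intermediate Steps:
t(o, d) = 2*o
x = -183 (x = 13 - 196 = -183)
A = -7/23 (A = (2*(-3) - 1)/(19 + 4) = (-6 - 1)/23 = -7*1/23 = -7/23 ≈ -0.30435)
x*A = -183*(-7/23) = 1281/23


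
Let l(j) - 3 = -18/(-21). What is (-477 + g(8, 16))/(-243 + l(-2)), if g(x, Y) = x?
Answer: 3283/1674 ≈ 1.9612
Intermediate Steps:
l(j) = 27/7 (l(j) = 3 - 18/(-21) = 3 - 18*(-1/21) = 3 + 6/7 = 27/7)
(-477 + g(8, 16))/(-243 + l(-2)) = (-477 + 8)/(-243 + 27/7) = -469/(-1674/7) = -469*(-7/1674) = 3283/1674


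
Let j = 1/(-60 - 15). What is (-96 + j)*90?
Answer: -43206/5 ≈ -8641.2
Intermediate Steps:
j = -1/75 (j = 1/(-75) = -1/75 ≈ -0.013333)
(-96 + j)*90 = (-96 - 1/75)*90 = -7201/75*90 = -43206/5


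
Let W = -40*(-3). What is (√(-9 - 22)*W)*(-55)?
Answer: -6600*I*√31 ≈ -36747.0*I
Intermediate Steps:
W = 120
(√(-9 - 22)*W)*(-55) = (√(-9 - 22)*120)*(-55) = (√(-31)*120)*(-55) = ((I*√31)*120)*(-55) = (120*I*√31)*(-55) = -6600*I*√31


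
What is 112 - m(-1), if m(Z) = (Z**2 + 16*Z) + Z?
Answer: 128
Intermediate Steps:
m(Z) = Z**2 + 17*Z
112 - m(-1) = 112 - (-1)*(17 - 1) = 112 - (-1)*16 = 112 - 1*(-16) = 112 + 16 = 128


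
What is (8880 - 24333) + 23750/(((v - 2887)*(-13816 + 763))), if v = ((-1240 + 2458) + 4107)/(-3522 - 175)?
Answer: -56682941989877/3668086734 ≈ -15453.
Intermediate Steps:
v = -5325/3697 (v = (1218 + 4107)/(-3697) = 5325*(-1/3697) = -5325/3697 ≈ -1.4404)
(8880 - 24333) + 23750/(((v - 2887)*(-13816 + 763))) = (8880 - 24333) + 23750/(((-5325/3697 - 2887)*(-13816 + 763))) = -15453 + 23750/((-10678564/3697*(-13053))) = -15453 + 23750/(139387295892/3697) = -15453 + 23750*(3697/139387295892) = -15453 + 2310625/3668086734 = -56682941989877/3668086734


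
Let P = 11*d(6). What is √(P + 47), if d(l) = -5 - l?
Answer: I*√74 ≈ 8.6023*I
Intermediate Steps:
P = -121 (P = 11*(-5 - 1*6) = 11*(-5 - 6) = 11*(-11) = -121)
√(P + 47) = √(-121 + 47) = √(-74) = I*√74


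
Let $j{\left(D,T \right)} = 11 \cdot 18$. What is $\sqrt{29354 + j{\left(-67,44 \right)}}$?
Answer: $4 \sqrt{1847} \approx 171.91$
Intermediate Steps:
$j{\left(D,T \right)} = 198$
$\sqrt{29354 + j{\left(-67,44 \right)}} = \sqrt{29354 + 198} = \sqrt{29552} = 4 \sqrt{1847}$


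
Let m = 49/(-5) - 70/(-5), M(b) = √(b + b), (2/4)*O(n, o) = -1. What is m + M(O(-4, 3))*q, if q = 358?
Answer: 21/5 + 716*I ≈ 4.2 + 716.0*I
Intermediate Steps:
O(n, o) = -2 (O(n, o) = 2*(-1) = -2)
M(b) = √2*√b (M(b) = √(2*b) = √2*√b)
m = 21/5 (m = 49*(-⅕) - 70*(-⅕) = -49/5 + 14 = 21/5 ≈ 4.2000)
m + M(O(-4, 3))*q = 21/5 + (√2*√(-2))*358 = 21/5 + (√2*(I*√2))*358 = 21/5 + (2*I)*358 = 21/5 + 716*I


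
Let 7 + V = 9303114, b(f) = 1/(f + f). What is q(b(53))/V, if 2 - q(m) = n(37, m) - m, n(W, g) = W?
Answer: -3709/986129342 ≈ -3.7612e-6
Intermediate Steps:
b(f) = 1/(2*f)
V = 9303107 (V = -7 + 9303114 = 9303107)
q(m) = -35 + m (q(m) = 2 - (37 - m) = 2 + (-37 + m) = -35 + m)
q(b(53))/V = (-35 + (½)/53)/9303107 = (-35 + (½)*(1/53))*(1/9303107) = (-35 + 1/106)*(1/9303107) = -3709/106*1/9303107 = -3709/986129342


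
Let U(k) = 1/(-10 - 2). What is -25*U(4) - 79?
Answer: -923/12 ≈ -76.917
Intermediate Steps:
U(k) = -1/12 (U(k) = 1/(-12) = -1/12)
-25*U(4) - 79 = -25*(-1/12) - 79 = 25/12 - 79 = -923/12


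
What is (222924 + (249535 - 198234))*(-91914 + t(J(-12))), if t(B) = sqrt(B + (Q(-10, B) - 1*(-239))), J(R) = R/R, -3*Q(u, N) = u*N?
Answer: -25205116650 + 274225*sqrt(2190)/3 ≈ -2.5201e+10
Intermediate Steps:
Q(u, N) = -N*u/3 (Q(u, N) = -u*N/3 = -N*u/3)
J(R) = 1
t(B) = sqrt(239 + 13*B/3) (t(B) = sqrt(B + (-1/3*B*(-10) - 1*(-239))) = sqrt(B + (10*B/3 + 239)) = sqrt(B + (239 + 10*B/3)) = sqrt(239 + 13*B/3))
(222924 + (249535 - 198234))*(-91914 + t(J(-12))) = (222924 + (249535 - 198234))*(-91914 + sqrt(2151 + 39*1)/3) = (222924 + 51301)*(-91914 + sqrt(2151 + 39)/3) = 274225*(-91914 + sqrt(2190)/3) = -25205116650 + 274225*sqrt(2190)/3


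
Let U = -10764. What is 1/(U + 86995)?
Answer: 1/76231 ≈ 1.3118e-5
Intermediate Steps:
1/(U + 86995) = 1/(-10764 + 86995) = 1/76231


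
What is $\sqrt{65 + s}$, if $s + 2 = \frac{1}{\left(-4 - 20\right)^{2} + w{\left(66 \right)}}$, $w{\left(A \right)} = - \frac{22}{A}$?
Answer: $\frac{2 \sqrt{46976127}}{1727} \approx 7.9374$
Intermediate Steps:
$s = - \frac{3451}{1727}$ ($s = -2 + \frac{1}{\left(-4 - 20\right)^{2} - \frac{22}{66}} = -2 + \frac{1}{\left(-24\right)^{2} - \frac{1}{3}} = -2 + \frac{1}{576 - \frac{1}{3}} = -2 + \frac{1}{\frac{1727}{3}} = -2 + \frac{3}{1727} = - \frac{3451}{1727} \approx -1.9983$)
$\sqrt{65 + s} = \sqrt{65 - \frac{3451}{1727}} = \sqrt{\frac{108804}{1727}} = \frac{2 \sqrt{46976127}}{1727}$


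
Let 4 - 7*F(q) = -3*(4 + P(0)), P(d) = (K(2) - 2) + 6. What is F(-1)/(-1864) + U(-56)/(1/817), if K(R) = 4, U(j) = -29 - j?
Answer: 35978224/1631 ≈ 22059.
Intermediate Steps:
P(d) = 8 (P(d) = (4 - 2) + 6 = 2 + 6 = 8)
F(q) = 40/7 (F(q) = 4/7 - (-3)*(4 + 8)/7 = 4/7 - (-3)*12/7 = 4/7 - ⅐*(-36) = 4/7 + 36/7 = 40/7)
F(-1)/(-1864) + U(-56)/(1/817) = (40/7)/(-1864) + (-29 - 1*(-56))/(1/817) = (40/7)*(-1/1864) + (-29 + 56)/(1/817) = -5/1631 + 27*817 = -5/1631 + 22059 = 35978224/1631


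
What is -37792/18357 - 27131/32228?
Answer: -1716004343/591609396 ≈ -2.9006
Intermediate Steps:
-37792/18357 - 27131/32228 = -1716004343/591609396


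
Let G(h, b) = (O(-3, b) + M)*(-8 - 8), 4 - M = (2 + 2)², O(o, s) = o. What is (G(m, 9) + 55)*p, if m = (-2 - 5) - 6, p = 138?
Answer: 40710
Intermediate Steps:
M = -12 (M = 4 - (2 + 2)² = 4 - 1*4² = 4 - 1*16 = 4 - 16 = -12)
m = -13 (m = -7 - 6 = -13)
G(h, b) = 240 (G(h, b) = (-3 - 12)*(-8 - 8) = -15*(-16) = 240)
(G(m, 9) + 55)*p = (240 + 55)*138 = 295*138 = 40710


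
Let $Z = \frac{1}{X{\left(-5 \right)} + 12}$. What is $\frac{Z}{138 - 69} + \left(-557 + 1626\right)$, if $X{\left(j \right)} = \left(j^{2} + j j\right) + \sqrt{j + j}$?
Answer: $\frac{142137478}{132963} - \frac{i \sqrt{10}}{265926} \approx 1069.0 - 1.1892 \cdot 10^{-5} i$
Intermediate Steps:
$X{\left(j \right)} = 2 j^{2} + \sqrt{2} \sqrt{j}$ ($X{\left(j \right)} = \left(j^{2} + j^{2}\right) + \sqrt{2 j} = 2 j^{2} + \sqrt{2} \sqrt{j}$)
$Z = \frac{1}{62 + i \sqrt{10}}$ ($Z = \frac{1}{\left(2 \left(-5\right)^{2} + \sqrt{2} \sqrt{-5}\right) + 12} = \frac{1}{\left(2 \cdot 25 + \sqrt{2} i \sqrt{5}\right) + 12} = \frac{1}{\left(50 + i \sqrt{10}\right) + 12} = \frac{1}{62 + i \sqrt{10}} \approx 0.016087 - 0.00082052 i$)
$\frac{Z}{138 - 69} + \left(-557 + 1626\right) = \frac{\frac{31}{1927} - \frac{i \sqrt{10}}{3854}}{138 - 69} + \left(-557 + 1626\right) = \frac{\frac{31}{1927} - \frac{i \sqrt{10}}{3854}}{69} + 1069 = \left(\frac{31}{1927} - \frac{i \sqrt{10}}{3854}\right) \frac{1}{69} + 1069 = \left(\frac{31}{132963} - \frac{i \sqrt{10}}{265926}\right) + 1069 = \frac{142137478}{132963} - \frac{i \sqrt{10}}{265926}$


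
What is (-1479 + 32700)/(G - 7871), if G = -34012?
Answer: -10407/13961 ≈ -0.74543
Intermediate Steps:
(-1479 + 32700)/(G - 7871) = (-1479 + 32700)/(-34012 - 7871) = 31221/(-41883) = 31221*(-1/41883) = -10407/13961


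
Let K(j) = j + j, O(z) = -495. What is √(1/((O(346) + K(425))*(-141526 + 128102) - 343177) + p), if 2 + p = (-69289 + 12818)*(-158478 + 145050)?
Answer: √2198946133086476586153/1702899 ≈ 27537.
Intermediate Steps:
p = 758292586 (p = -2 + (-69289 + 12818)*(-158478 + 145050) = -2 - 56471*(-13428) = -2 + 758292588 = 758292586)
K(j) = 2*j
√(1/((O(346) + K(425))*(-141526 + 128102) - 343177) + p) = √(1/((-495 + 2*425)*(-141526 + 128102) - 343177) + 758292586) = √(1/((-495 + 850)*(-13424) - 343177) + 758292586) = √(1/(355*(-13424) - 343177) + 758292586) = √(1/(-4765520 - 343177) + 758292586) = √(1/(-5108697) + 758292586) = √(-1/5108697 + 758292586) = √(3873887059220441/5108697) = √2198946133086476586153/1702899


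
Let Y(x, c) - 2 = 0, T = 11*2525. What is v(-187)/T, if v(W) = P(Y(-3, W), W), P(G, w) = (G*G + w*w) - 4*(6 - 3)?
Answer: 34961/27775 ≈ 1.2587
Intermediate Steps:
T = 27775
Y(x, c) = 2 (Y(x, c) = 2 + 0 = 2)
P(G, w) = -12 + G² + w² (P(G, w) = (G² + w²) - 4*3 = (G² + w²) - 12 = -12 + G² + w²)
v(W) = -8 + W² (v(W) = -12 + 2² + W² = -12 + 4 + W² = -8 + W²)
v(-187)/T = (-8 + (-187)²)/27775 = (-8 + 34969)*(1/27775) = 34961*(1/27775) = 34961/27775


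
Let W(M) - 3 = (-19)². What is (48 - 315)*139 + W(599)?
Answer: -36749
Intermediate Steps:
W(M) = 364 (W(M) = 3 + (-19)² = 3 + 361 = 364)
(48 - 315)*139 + W(599) = (48 - 315)*139 + 364 = -267*139 + 364 = -37113 + 364 = -36749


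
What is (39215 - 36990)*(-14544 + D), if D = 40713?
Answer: 58226025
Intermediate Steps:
(39215 - 36990)*(-14544 + D) = (39215 - 36990)*(-14544 + 40713) = 2225*26169 = 58226025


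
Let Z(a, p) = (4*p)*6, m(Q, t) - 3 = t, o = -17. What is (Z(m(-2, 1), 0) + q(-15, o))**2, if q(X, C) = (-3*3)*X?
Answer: 18225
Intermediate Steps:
q(X, C) = -9*X
m(Q, t) = 3 + t
Z(a, p) = 24*p
(Z(m(-2, 1), 0) + q(-15, o))**2 = (24*0 - 9*(-15))**2 = (0 + 135)**2 = 135**2 = 18225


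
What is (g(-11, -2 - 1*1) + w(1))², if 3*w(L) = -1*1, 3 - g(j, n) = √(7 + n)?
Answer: 4/9 ≈ 0.44444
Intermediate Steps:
g(j, n) = 3 - √(7 + n)
w(L) = -⅓ (w(L) = (-1*1)/3 = (⅓)*(-1) = -⅓)
(g(-11, -2 - 1*1) + w(1))² = ((3 - √(7 + (-2 - 1*1))) - ⅓)² = ((3 - √(7 + (-2 - 1))) - ⅓)² = ((3 - √(7 - 3)) - ⅓)² = ((3 - √4) - ⅓)² = ((3 - 1*2) - ⅓)² = ((3 - 2) - ⅓)² = (1 - ⅓)² = (⅔)² = 4/9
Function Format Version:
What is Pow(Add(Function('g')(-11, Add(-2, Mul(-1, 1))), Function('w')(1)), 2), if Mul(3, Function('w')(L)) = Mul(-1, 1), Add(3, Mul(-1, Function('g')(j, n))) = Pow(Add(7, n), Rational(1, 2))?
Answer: Rational(4, 9) ≈ 0.44444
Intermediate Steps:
Function('g')(j, n) = Add(3, Mul(-1, Pow(Add(7, n), Rational(1, 2))))
Function('w')(L) = Rational(-1, 3) (Function('w')(L) = Mul(Rational(1, 3), Mul(-1, 1)) = Mul(Rational(1, 3), -1) = Rational(-1, 3))
Pow(Add(Function('g')(-11, Add(-2, Mul(-1, 1))), Function('w')(1)), 2) = Pow(Add(Add(3, Mul(-1, Pow(Add(7, Add(-2, Mul(-1, 1))), Rational(1, 2)))), Rational(-1, 3)), 2) = Pow(Add(Add(3, Mul(-1, Pow(Add(7, Add(-2, -1)), Rational(1, 2)))), Rational(-1, 3)), 2) = Pow(Add(Add(3, Mul(-1, Pow(Add(7, -3), Rational(1, 2)))), Rational(-1, 3)), 2) = Pow(Add(Add(3, Mul(-1, Pow(4, Rational(1, 2)))), Rational(-1, 3)), 2) = Pow(Add(Add(3, Mul(-1, 2)), Rational(-1, 3)), 2) = Pow(Add(Add(3, -2), Rational(-1, 3)), 2) = Pow(Add(1, Rational(-1, 3)), 2) = Pow(Rational(2, 3), 2) = Rational(4, 9)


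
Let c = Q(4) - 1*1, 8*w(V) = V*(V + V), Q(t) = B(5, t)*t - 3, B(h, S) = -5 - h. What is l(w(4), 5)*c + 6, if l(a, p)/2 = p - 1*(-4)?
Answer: -786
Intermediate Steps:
Q(t) = -3 - 10*t (Q(t) = (-5 - 1*5)*t - 3 = (-5 - 5)*t - 3 = -10*t - 3 = -3 - 10*t)
w(V) = V²/4 (w(V) = (V*(V + V))/8 = (V*(2*V))/8 = (2*V²)/8 = V²/4)
l(a, p) = 8 + 2*p (l(a, p) = 2*(p - 1*(-4)) = 2*(p + 4) = 2*(4 + p) = 8 + 2*p)
c = -44 (c = (-3 - 10*4) - 1*1 = (-3 - 40) - 1 = -43 - 1 = -44)
l(w(4), 5)*c + 6 = (8 + 2*5)*(-44) + 6 = (8 + 10)*(-44) + 6 = 18*(-44) + 6 = -792 + 6 = -786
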